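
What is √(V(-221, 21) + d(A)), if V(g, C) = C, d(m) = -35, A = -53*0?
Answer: I*√14 ≈ 3.7417*I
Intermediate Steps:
A = 0
√(V(-221, 21) + d(A)) = √(21 - 35) = √(-14) = I*√14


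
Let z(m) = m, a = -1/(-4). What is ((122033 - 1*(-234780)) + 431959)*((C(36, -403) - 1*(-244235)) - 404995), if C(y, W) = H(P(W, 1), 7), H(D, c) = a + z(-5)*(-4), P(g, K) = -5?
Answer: -126787014087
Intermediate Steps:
a = ¼ (a = -1*(-¼) = ¼ ≈ 0.25000)
H(D, c) = 81/4 (H(D, c) = ¼ - 5*(-4) = ¼ + 20 = 81/4)
C(y, W) = 81/4
((122033 - 1*(-234780)) + 431959)*((C(36, -403) - 1*(-244235)) - 404995) = ((122033 - 1*(-234780)) + 431959)*((81/4 - 1*(-244235)) - 404995) = ((122033 + 234780) + 431959)*((81/4 + 244235) - 404995) = (356813 + 431959)*(977021/4 - 404995) = 788772*(-642959/4) = -126787014087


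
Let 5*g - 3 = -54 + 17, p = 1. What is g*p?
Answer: -34/5 ≈ -6.8000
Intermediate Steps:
g = -34/5 (g = ⅗ + (-54 + 17)/5 = ⅗ + (⅕)*(-37) = ⅗ - 37/5 = -34/5 ≈ -6.8000)
g*p = -34/5*1 = -34/5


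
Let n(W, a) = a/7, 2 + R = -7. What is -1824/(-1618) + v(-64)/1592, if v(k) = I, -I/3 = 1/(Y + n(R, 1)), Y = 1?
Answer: 11598243/10303424 ≈ 1.1257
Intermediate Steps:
R = -9 (R = -2 - 7 = -9)
n(W, a) = a/7 (n(W, a) = a*(1/7) = a/7)
I = -21/8 (I = -3/(1 + (1/7)*1) = -3/(1 + 1/7) = -3/8/7 = -3*7/8 = -21/8 ≈ -2.6250)
v(k) = -21/8
-1824/(-1618) + v(-64)/1592 = -1824/(-1618) - 21/8/1592 = -1824*(-1/1618) - 21/8*1/1592 = 912/809 - 21/12736 = 11598243/10303424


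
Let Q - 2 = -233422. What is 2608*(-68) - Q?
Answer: 56076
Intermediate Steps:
Q = -233420 (Q = 2 - 233422 = -233420)
2608*(-68) - Q = 2608*(-68) - 1*(-233420) = -177344 + 233420 = 56076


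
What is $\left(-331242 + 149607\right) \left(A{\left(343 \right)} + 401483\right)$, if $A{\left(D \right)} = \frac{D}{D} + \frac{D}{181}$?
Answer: $- \frac{13199224188345}{181} \approx -7.2924 \cdot 10^{10}$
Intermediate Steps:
$A{\left(D \right)} = 1 + \frac{D}{181}$ ($A{\left(D \right)} = 1 + D \frac{1}{181} = 1 + \frac{D}{181}$)
$\left(-331242 + 149607\right) \left(A{\left(343 \right)} + 401483\right) = \left(-331242 + 149607\right) \left(\left(1 + \frac{1}{181} \cdot 343\right) + 401483\right) = - 181635 \left(\left(1 + \frac{343}{181}\right) + 401483\right) = - 181635 \left(\frac{524}{181} + 401483\right) = \left(-181635\right) \frac{72668947}{181} = - \frac{13199224188345}{181}$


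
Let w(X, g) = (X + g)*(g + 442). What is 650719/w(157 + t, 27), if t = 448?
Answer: 650719/296408 ≈ 2.1954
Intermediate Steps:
w(X, g) = (442 + g)*(X + g) (w(X, g) = (X + g)*(442 + g) = (442 + g)*(X + g))
650719/w(157 + t, 27) = 650719/(27² + 442*(157 + 448) + 442*27 + (157 + 448)*27) = 650719/(729 + 442*605 + 11934 + 605*27) = 650719/(729 + 267410 + 11934 + 16335) = 650719/296408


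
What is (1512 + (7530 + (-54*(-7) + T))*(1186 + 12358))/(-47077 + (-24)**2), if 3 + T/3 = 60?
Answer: -109423488/46501 ≈ -2353.1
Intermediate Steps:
T = 171 (T = -9 + 3*60 = -9 + 180 = 171)
(1512 + (7530 + (-54*(-7) + T))*(1186 + 12358))/(-47077 + (-24)**2) = (1512 + (7530 + (-54*(-7) + 171))*(1186 + 12358))/(-47077 + (-24)**2) = (1512 + (7530 + (378 + 171))*13544)/(-47077 + 576) = (1512 + (7530 + 549)*13544)/(-46501) = (1512 + 8079*13544)*(-1/46501) = (1512 + 109421976)*(-1/46501) = 109423488*(-1/46501) = -109423488/46501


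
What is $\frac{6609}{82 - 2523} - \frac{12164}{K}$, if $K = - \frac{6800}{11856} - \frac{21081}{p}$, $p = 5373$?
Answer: $\frac{6561026654601}{2428055377} \approx 2702.2$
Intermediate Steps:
$K = - \frac{1989394}{442377}$ ($K = - \frac{6800}{11856} - \frac{21081}{5373} = \left(-6800\right) \frac{1}{11856} - \frac{7027}{1791} = - \frac{425}{741} - \frac{7027}{1791} = - \frac{1989394}{442377} \approx -4.4971$)
$\frac{6609}{82 - 2523} - \frac{12164}{K} = \frac{6609}{82 - 2523} - \frac{12164}{- \frac{1989394}{442377}} = \frac{6609}{82 - 2523} - - \frac{2690536914}{994697} = \frac{6609}{-2441} + \frac{2690536914}{994697} = 6609 \left(- \frac{1}{2441}\right) + \frac{2690536914}{994697} = - \frac{6609}{2441} + \frac{2690536914}{994697} = \frac{6561026654601}{2428055377}$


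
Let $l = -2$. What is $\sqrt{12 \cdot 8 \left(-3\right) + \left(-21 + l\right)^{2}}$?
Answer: $\sqrt{241} \approx 15.524$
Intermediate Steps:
$\sqrt{12 \cdot 8 \left(-3\right) + \left(-21 + l\right)^{2}} = \sqrt{12 \cdot 8 \left(-3\right) + \left(-21 - 2\right)^{2}} = \sqrt{96 \left(-3\right) + \left(-23\right)^{2}} = \sqrt{-288 + 529} = \sqrt{241}$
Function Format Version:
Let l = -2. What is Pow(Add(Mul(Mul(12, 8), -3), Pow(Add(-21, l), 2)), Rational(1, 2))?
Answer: Pow(241, Rational(1, 2)) ≈ 15.524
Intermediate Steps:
Pow(Add(Mul(Mul(12, 8), -3), Pow(Add(-21, l), 2)), Rational(1, 2)) = Pow(Add(Mul(Mul(12, 8), -3), Pow(Add(-21, -2), 2)), Rational(1, 2)) = Pow(Add(Mul(96, -3), Pow(-23, 2)), Rational(1, 2)) = Pow(Add(-288, 529), Rational(1, 2)) = Pow(241, Rational(1, 2))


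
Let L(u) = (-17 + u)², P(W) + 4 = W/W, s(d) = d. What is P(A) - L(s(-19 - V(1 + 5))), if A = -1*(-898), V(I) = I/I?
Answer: -1372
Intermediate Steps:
V(I) = 1
A = 898
P(W) = -3 (P(W) = -4 + W/W = -4 + 1 = -3)
P(A) - L(s(-19 - V(1 + 5))) = -3 - (-17 + (-19 - 1*1))² = -3 - (-17 + (-19 - 1))² = -3 - (-17 - 20)² = -3 - 1*(-37)² = -3 - 1*1369 = -3 - 1369 = -1372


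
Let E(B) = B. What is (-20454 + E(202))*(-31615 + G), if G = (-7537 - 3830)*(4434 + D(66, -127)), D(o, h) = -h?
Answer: 1050602918504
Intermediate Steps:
G = -51844887 (G = (-7537 - 3830)*(4434 - 1*(-127)) = -11367*(4434 + 127) = -11367*4561 = -51844887)
(-20454 + E(202))*(-31615 + G) = (-20454 + 202)*(-31615 - 51844887) = -20252*(-51876502) = 1050602918504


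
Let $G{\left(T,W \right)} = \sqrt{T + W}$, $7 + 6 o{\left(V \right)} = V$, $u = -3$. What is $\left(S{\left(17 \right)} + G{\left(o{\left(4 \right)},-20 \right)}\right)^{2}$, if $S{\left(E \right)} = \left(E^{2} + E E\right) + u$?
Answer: $\frac{\left(1150 + i \sqrt{82}\right)^{2}}{4} \approx 3.306 \cdot 10^{5} + 5206.8 i$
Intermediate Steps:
$o{\left(V \right)} = - \frac{7}{6} + \frac{V}{6}$
$S{\left(E \right)} = -3 + 2 E^{2}$ ($S{\left(E \right)} = \left(E^{2} + E E\right) - 3 = \left(E^{2} + E^{2}\right) - 3 = 2 E^{2} - 3 = -3 + 2 E^{2}$)
$\left(S{\left(17 \right)} + G{\left(o{\left(4 \right)},-20 \right)}\right)^{2} = \left(\left(-3 + 2 \cdot 17^{2}\right) + \sqrt{\left(- \frac{7}{6} + \frac{1}{6} \cdot 4\right) - 20}\right)^{2} = \left(\left(-3 + 2 \cdot 289\right) + \sqrt{\left(- \frac{7}{6} + \frac{2}{3}\right) - 20}\right)^{2} = \left(\left(-3 + 578\right) + \sqrt{- \frac{1}{2} - 20}\right)^{2} = \left(575 + \sqrt{- \frac{41}{2}}\right)^{2} = \left(575 + \frac{i \sqrt{82}}{2}\right)^{2}$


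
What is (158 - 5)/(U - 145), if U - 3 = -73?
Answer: -153/215 ≈ -0.71163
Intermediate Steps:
U = -70 (U = 3 - 73 = -70)
(158 - 5)/(U - 145) = (158 - 5)/(-70 - 145) = 153/(-215) = -1/215*153 = -153/215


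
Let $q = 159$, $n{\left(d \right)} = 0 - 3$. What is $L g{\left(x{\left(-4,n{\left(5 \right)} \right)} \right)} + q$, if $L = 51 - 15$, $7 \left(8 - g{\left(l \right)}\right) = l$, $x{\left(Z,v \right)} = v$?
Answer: $\frac{3237}{7} \approx 462.43$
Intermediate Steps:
$n{\left(d \right)} = -3$
$g{\left(l \right)} = 8 - \frac{l}{7}$
$L = 36$ ($L = 51 - 15 = 36$)
$L g{\left(x{\left(-4,n{\left(5 \right)} \right)} \right)} + q = 36 \left(8 - - \frac{3}{7}\right) + 159 = 36 \left(8 + \frac{3}{7}\right) + 159 = 36 \cdot \frac{59}{7} + 159 = \frac{2124}{7} + 159 = \frac{3237}{7}$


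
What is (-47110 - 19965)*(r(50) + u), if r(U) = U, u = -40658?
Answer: 2723781600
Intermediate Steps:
(-47110 - 19965)*(r(50) + u) = (-47110 - 19965)*(50 - 40658) = -67075*(-40608) = 2723781600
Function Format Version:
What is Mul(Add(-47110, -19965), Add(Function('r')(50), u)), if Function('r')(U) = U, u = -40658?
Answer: 2723781600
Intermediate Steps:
Mul(Add(-47110, -19965), Add(Function('r')(50), u)) = Mul(Add(-47110, -19965), Add(50, -40658)) = Mul(-67075, -40608) = 2723781600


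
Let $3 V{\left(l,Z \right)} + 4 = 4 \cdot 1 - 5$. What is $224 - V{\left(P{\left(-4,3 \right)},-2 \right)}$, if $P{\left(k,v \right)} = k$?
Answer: $\frac{677}{3} \approx 225.67$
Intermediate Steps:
$V{\left(l,Z \right)} = - \frac{5}{3}$ ($V{\left(l,Z \right)} = - \frac{4}{3} + \frac{4 \cdot 1 - 5}{3} = - \frac{4}{3} + \frac{4 - 5}{3} = - \frac{4}{3} + \frac{1}{3} \left(-1\right) = - \frac{4}{3} - \frac{1}{3} = - \frac{5}{3}$)
$224 - V{\left(P{\left(-4,3 \right)},-2 \right)} = 224 - - \frac{5}{3} = 224 + \frac{5}{3} = \frac{677}{3}$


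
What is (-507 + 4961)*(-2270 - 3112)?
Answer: -23971428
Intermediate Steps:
(-507 + 4961)*(-2270 - 3112) = 4454*(-5382) = -23971428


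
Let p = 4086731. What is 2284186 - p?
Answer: -1802545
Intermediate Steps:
2284186 - p = 2284186 - 1*4086731 = 2284186 - 4086731 = -1802545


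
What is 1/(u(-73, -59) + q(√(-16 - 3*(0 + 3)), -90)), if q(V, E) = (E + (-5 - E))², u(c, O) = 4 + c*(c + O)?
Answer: 1/9665 ≈ 0.00010347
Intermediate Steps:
u(c, O) = 4 + c*(O + c)
q(V, E) = 25 (q(V, E) = (-5)² = 25)
1/(u(-73, -59) + q(√(-16 - 3*(0 + 3)), -90)) = 1/((4 + (-73)² - 59*(-73)) + 25) = 1/((4 + 5329 + 4307) + 25) = 1/(9640 + 25) = 1/9665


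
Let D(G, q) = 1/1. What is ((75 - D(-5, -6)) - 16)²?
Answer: 3364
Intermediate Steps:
D(G, q) = 1 (D(G, q) = 1*1 = 1)
((75 - D(-5, -6)) - 16)² = ((75 - 1*1) - 16)² = ((75 - 1) - 16)² = (74 - 16)² = 58² = 3364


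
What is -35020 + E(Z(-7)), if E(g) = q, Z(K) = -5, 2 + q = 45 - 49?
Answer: -35026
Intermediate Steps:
q = -6 (q = -2 + (45 - 49) = -2 - 4 = -6)
E(g) = -6
-35020 + E(Z(-7)) = -35020 - 6 = -35026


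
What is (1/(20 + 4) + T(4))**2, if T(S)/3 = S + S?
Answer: 332929/576 ≈ 578.00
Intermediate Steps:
T(S) = 6*S (T(S) = 3*(S + S) = 3*(2*S) = 6*S)
(1/(20 + 4) + T(4))**2 = (1/(20 + 4) + 6*4)**2 = (1/24 + 24)**2 = (577/24)**2 = 332929/576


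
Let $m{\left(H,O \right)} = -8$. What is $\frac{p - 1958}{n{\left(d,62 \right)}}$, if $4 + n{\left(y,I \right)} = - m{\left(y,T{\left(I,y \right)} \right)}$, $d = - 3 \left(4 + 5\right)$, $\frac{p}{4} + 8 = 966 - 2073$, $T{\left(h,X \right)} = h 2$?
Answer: $- \frac{3209}{2} \approx -1604.5$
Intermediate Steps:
$T{\left(h,X \right)} = 2 h$
$p = -4460$ ($p = -32 + 4 \left(966 - 2073\right) = -32 + 4 \left(-1107\right) = -32 - 4428 = -4460$)
$d = -27$ ($d = \left(-3\right) 9 = -27$)
$n{\left(y,I \right)} = 4$ ($n{\left(y,I \right)} = -4 - -8 = -4 + 8 = 4$)
$\frac{p - 1958}{n{\left(d,62 \right)}} = \frac{-4460 - 1958}{4} = \left(-4460 - 1958\right) \frac{1}{4} = \left(-6418\right) \frac{1}{4} = - \frac{3209}{2}$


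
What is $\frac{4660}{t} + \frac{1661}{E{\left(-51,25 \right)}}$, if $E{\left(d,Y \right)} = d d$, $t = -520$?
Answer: $- \frac{562847}{67626} \approx -8.3229$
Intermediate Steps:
$E{\left(d,Y \right)} = d^{2}$
$\frac{4660}{t} + \frac{1661}{E{\left(-51,25 \right)}} = \frac{4660}{-520} + \frac{1661}{\left(-51\right)^{2}} = 4660 \left(- \frac{1}{520}\right) + \frac{1661}{2601} = - \frac{233}{26} + 1661 \cdot \frac{1}{2601} = - \frac{233}{26} + \frac{1661}{2601} = - \frac{562847}{67626}$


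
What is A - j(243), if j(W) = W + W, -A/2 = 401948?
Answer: -804382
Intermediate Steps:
A = -803896 (A = -2*401948 = -803896)
j(W) = 2*W
A - j(243) = -803896 - 2*243 = -803896 - 1*486 = -803896 - 486 = -804382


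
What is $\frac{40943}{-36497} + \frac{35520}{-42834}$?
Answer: $- \frac{508354317}{260552083} \approx -1.9511$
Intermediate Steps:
$\frac{40943}{-36497} + \frac{35520}{-42834} = 40943 \left(- \frac{1}{36497}\right) + 35520 \left(- \frac{1}{42834}\right) = - \frac{40943}{36497} - \frac{5920}{7139} = - \frac{508354317}{260552083}$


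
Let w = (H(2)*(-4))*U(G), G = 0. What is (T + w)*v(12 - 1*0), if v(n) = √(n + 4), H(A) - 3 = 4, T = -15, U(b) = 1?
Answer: -172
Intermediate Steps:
H(A) = 7 (H(A) = 3 + 4 = 7)
w = -28 (w = (7*(-4))*1 = -28*1 = -28)
v(n) = √(4 + n)
(T + w)*v(12 - 1*0) = (-15 - 28)*√(4 + (12 - 1*0)) = -43*√(4 + (12 + 0)) = -43*√(4 + 12) = -43*√16 = -43*4 = -172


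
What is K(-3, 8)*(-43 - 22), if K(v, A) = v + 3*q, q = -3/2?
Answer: 975/2 ≈ 487.50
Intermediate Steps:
q = -3/2 (q = -3*1/2 = -3/2 ≈ -1.5000)
K(v, A) = -9/2 + v (K(v, A) = v + 3*(-3/2) = v - 9/2 = -9/2 + v)
K(-3, 8)*(-43 - 22) = (-9/2 - 3)*(-43 - 22) = -15/2*(-65) = 975/2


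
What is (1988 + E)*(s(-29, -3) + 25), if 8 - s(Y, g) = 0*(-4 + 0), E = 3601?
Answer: 184437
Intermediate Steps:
s(Y, g) = 8 (s(Y, g) = 8 - 0*(-4 + 0) = 8 - 0*(-4) = 8 - 1*0 = 8 + 0 = 8)
(1988 + E)*(s(-29, -3) + 25) = (1988 + 3601)*(8 + 25) = 5589*33 = 184437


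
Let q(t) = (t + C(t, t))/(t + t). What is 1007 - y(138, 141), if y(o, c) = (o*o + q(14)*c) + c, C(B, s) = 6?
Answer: -127951/7 ≈ -18279.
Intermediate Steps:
q(t) = (6 + t)/(2*t) (q(t) = (t + 6)/(t + t) = (6 + t)/((2*t)) = (6 + t)*(1/(2*t)) = (6 + t)/(2*t))
y(o, c) = o² + 12*c/7 (y(o, c) = (o*o + ((½)*(6 + 14)/14)*c) + c = (o² + ((½)*(1/14)*20)*c) + c = (o² + 5*c/7) + c = o² + 12*c/7)
1007 - y(138, 141) = 1007 - (138² + (12/7)*141) = 1007 - (19044 + 1692/7) = 1007 - 1*135000/7 = 1007 - 135000/7 = -127951/7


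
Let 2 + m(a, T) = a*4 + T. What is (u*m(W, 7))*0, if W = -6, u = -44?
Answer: 0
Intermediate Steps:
m(a, T) = -2 + T + 4*a (m(a, T) = -2 + (a*4 + T) = -2 + (4*a + T) = -2 + (T + 4*a) = -2 + T + 4*a)
(u*m(W, 7))*0 = -44*(-2 + 7 + 4*(-6))*0 = -44*(-2 + 7 - 24)*0 = -44*(-19)*0 = 836*0 = 0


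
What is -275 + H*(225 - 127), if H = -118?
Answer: -11839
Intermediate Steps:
-275 + H*(225 - 127) = -275 - 118*(225 - 127) = -275 - 118*98 = -275 - 11564 = -11839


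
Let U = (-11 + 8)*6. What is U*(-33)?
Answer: 594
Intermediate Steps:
U = -18 (U = -3*6 = -18)
U*(-33) = -18*(-33) = 594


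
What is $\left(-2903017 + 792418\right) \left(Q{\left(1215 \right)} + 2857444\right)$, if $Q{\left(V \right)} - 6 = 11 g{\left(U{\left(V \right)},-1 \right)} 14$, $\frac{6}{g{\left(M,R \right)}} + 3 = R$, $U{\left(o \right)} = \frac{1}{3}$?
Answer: $-6030443564181$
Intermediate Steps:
$U{\left(o \right)} = \frac{1}{3}$
$g{\left(M,R \right)} = \frac{6}{-3 + R}$
$Q{\left(V \right)} = -225$ ($Q{\left(V \right)} = 6 + 11 \frac{6}{-3 - 1} \cdot 14 = 6 + 11 \frac{6}{-4} \cdot 14 = 6 + 11 \cdot 6 \left(- \frac{1}{4}\right) 14 = 6 + 11 \left(- \frac{3}{2}\right) 14 = 6 - 231 = -225$)
$\left(-2903017 + 792418\right) \left(Q{\left(1215 \right)} + 2857444\right) = \left(-2903017 + 792418\right) \left(-225 + 2857444\right) = \left(-2110599\right) 2857219 = -6030443564181$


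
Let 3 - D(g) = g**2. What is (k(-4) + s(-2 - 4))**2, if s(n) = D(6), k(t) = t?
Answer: 1369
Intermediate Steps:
D(g) = 3 - g**2
s(n) = -33 (s(n) = 3 - 1*6**2 = 3 - 1*36 = 3 - 36 = -33)
(k(-4) + s(-2 - 4))**2 = (-4 - 33)**2 = (-37)**2 = 1369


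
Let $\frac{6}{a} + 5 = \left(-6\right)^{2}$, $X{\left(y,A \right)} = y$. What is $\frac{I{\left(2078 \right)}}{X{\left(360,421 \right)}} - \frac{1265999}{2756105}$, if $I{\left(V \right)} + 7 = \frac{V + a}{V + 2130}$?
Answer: $- \frac{514933940879}{1078585155120} \approx -0.47742$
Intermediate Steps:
$a = \frac{6}{31}$ ($a = \frac{6}{-5 + \left(-6\right)^{2}} = \frac{6}{-5 + 36} = \frac{6}{31} \approx 0.19355$)
$I{\left(V \right)} = -7 + \frac{\frac{6}{31} + V}{2130 + V}$ ($I{\left(V \right)} = -7 + \frac{V + \frac{6}{31}}{V + 2130} = -7 + \frac{\frac{6}{31} + V}{2130 + V}$)
$\frac{I{\left(2078 \right)}}{X{\left(360,421 \right)}} - \frac{1265999}{2756105} = \frac{\frac{6}{31} \frac{1}{2130 + 2078} \left(-77034 - 64418\right)}{360} - \frac{1265999}{2756105} = \frac{6 \left(-77034 - 64418\right)}{31 \cdot 4208} \cdot \frac{1}{360} - \frac{1265999}{2756105} = \frac{6}{31} \cdot \frac{1}{4208} \left(-141452\right) \frac{1}{360} - \frac{1265999}{2756105} = \left(- \frac{106089}{16306}\right) \frac{1}{360} - \frac{1265999}{2756105} = - \frac{35363}{1956720} - \frac{1265999}{2756105} = - \frac{514933940879}{1078585155120}$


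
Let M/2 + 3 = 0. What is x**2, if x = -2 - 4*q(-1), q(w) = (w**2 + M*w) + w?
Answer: 676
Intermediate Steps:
M = -6 (M = -6 + 2*0 = -6 + 0 = -6)
q(w) = w**2 - 5*w (q(w) = (w**2 - 6*w) + w = w**2 - 5*w)
x = -26 (x = -2 - (-4)*(-5 - 1) = -2 - (-4)*(-6) = -2 - 4*6 = -2 - 24 = -26)
x**2 = (-26)**2 = 676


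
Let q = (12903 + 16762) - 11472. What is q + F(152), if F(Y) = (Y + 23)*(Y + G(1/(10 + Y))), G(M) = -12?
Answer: 42693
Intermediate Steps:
q = 18193 (q = 29665 - 11472 = 18193)
F(Y) = (-12 + Y)*(23 + Y) (F(Y) = (Y + 23)*(Y - 12) = (23 + Y)*(-12 + Y) = (-12 + Y)*(23 + Y))
q + F(152) = 18193 + (-276 + 152² + 11*152) = 18193 + (-276 + 23104 + 1672) = 18193 + 24500 = 42693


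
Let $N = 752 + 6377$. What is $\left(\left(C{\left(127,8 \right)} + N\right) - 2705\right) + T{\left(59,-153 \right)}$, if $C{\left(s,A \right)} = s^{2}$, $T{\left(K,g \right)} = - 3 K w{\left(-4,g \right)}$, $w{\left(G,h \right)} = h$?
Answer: $47634$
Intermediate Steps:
$T{\left(K,g \right)} = - 3 K g$
$N = 7129$
$\left(\left(C{\left(127,8 \right)} + N\right) - 2705\right) + T{\left(59,-153 \right)} = \left(\left(127^{2} + 7129\right) - 2705\right) - 177 \left(-153\right) = \left(\left(16129 + 7129\right) - 2705\right) + 27081 = \left(23258 - 2705\right) + 27081 = 20553 + 27081 = 47634$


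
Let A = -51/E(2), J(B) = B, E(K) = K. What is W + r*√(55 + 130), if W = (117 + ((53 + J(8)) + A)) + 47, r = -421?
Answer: 399/2 - 421*√185 ≈ -5526.7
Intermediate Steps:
A = -51/2 ≈ -25.500
W = 399/2 (W = (117 + ((53 + 8) - 51/2)) + 47 = (117 + (61 - 51/2)) + 47 = (117 + 71/2) + 47 = 305/2 + 47 = 399/2 ≈ 199.50)
W + r*√(55 + 130) = 399/2 - 421*√(55 + 130) = 399/2 - 421*√185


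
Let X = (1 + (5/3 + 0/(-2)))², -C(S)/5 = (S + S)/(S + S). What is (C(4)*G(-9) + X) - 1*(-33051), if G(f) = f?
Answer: 297928/9 ≈ 33103.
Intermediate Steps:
C(S) = -5 (C(S) = -5*(S + S)/(S + S) = -5*2*S/(2*S) = -5*2*S*1/(2*S) = -5*1 = -5)
X = 64/9 (X = (1 + (5*(⅓) + 0*(-½)))² = (1 + (5/3 + 0))² = (1 + 5/3)² = (8/3)² = 64/9 ≈ 7.1111)
(C(4)*G(-9) + X) - 1*(-33051) = (-5*(-9) + 64/9) - 1*(-33051) = (45 + 64/9) + 33051 = 469/9 + 33051 = 297928/9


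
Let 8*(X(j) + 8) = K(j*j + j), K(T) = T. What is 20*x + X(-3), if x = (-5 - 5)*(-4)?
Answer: 3171/4 ≈ 792.75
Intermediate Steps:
X(j) = -8 + j/8 + j**2/8 (X(j) = -8 + (j*j + j)/8 = -8 + (j**2 + j)/8 = -8 + (j + j**2)/8 = -8 + (j/8 + j**2/8) = -8 + j/8 + j**2/8)
x = 40 (x = -10*(-4) = 40)
20*x + X(-3) = 20*40 + (-8 + (1/8)*(-3)*(1 - 3)) = 800 + (-8 + (1/8)*(-3)*(-2)) = 800 + (-8 + 3/4) = 800 - 29/4 = 3171/4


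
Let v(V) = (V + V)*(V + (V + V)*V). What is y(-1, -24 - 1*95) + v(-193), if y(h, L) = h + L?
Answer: -28681850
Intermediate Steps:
v(V) = 2*V*(V + 2*V²) (v(V) = (2*V)*(V + (2*V)*V) = (2*V)*(V + 2*V²) = 2*V*(V + 2*V²))
y(h, L) = L + h
y(-1, -24 - 1*95) + v(-193) = ((-24 - 1*95) - 1) + (-193)²*(2 + 4*(-193)) = ((-24 - 95) - 1) + 37249*(2 - 772) = (-119 - 1) + 37249*(-770) = -120 - 28681730 = -28681850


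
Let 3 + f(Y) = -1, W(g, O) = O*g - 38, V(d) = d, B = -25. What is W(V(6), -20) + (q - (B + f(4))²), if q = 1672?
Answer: 673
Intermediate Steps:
W(g, O) = -38 + O*g
f(Y) = -4 (f(Y) = -3 - 1 = -4)
W(V(6), -20) + (q - (B + f(4))²) = (-38 - 20*6) + (1672 - (-25 - 4)²) = (-38 - 120) + (1672 - 1*(-29)²) = -158 + (1672 - 1*841) = -158 + (1672 - 841) = -158 + 831 = 673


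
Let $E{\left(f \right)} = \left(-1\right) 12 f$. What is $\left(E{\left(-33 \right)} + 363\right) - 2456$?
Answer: $-1697$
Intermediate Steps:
$E{\left(f \right)} = - 12 f$
$\left(E{\left(-33 \right)} + 363\right) - 2456 = \left(\left(-12\right) \left(-33\right) + 363\right) - 2456 = \left(396 + 363\right) - 2456 = 759 - 2456 = -1697$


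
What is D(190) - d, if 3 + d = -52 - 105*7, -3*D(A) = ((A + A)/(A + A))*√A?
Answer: 790 - √190/3 ≈ 785.41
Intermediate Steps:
D(A) = -√A/3 (D(A) = -(A + A)/(A + A)*√A/3 = -(2*A)/((2*A))*√A/3 = -(2*A)*(1/(2*A))*√A/3 = -√A/3)
d = -790 (d = -3 + (-52 - 105*7) = -3 + (-52 - 735) = -3 - 787 = -790)
D(190) - d = -√190/3 - 1*(-790) = -√190/3 + 790 = 790 - √190/3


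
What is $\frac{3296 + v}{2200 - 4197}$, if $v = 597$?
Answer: $- \frac{3893}{1997} \approx -1.9494$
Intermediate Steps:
$\frac{3296 + v}{2200 - 4197} = \frac{3296 + 597}{2200 - 4197} = \frac{3893}{-1997} = 3893 \left(- \frac{1}{1997}\right) = - \frac{3893}{1997}$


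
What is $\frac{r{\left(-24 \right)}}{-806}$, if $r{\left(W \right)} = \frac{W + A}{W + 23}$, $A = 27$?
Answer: $\frac{3}{806} \approx 0.0037221$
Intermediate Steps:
$r{\left(W \right)} = \frac{27 + W}{23 + W}$ ($r{\left(W \right)} = \frac{W + 27}{W + 23} = \frac{27 + W}{23 + W}$)
$\frac{r{\left(-24 \right)}}{-806} = \frac{\frac{1}{23 - 24} \left(27 - 24\right)}{-806} = \frac{1}{-1} \cdot 3 \left(- \frac{1}{806}\right) = \left(-1\right) 3 \left(- \frac{1}{806}\right) = \left(-3\right) \left(- \frac{1}{806}\right) = \frac{3}{806}$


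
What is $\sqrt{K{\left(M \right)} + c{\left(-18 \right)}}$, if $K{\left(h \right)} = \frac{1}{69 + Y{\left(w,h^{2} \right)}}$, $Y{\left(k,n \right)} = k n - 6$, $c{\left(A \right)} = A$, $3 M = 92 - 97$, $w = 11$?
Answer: $\frac{9 i \sqrt{157454}}{842} \approx 4.2414 i$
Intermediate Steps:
$M = - \frac{5}{3}$ ($M = \frac{92 - 97}{3} = \frac{1}{3} \left(-5\right) = - \frac{5}{3} \approx -1.6667$)
$Y{\left(k,n \right)} = -6 + k n$
$K{\left(h \right)} = \frac{1}{63 + 11 h^{2}}$ ($K{\left(h \right)} = \frac{1}{69 + \left(-6 + 11 h^{2}\right)} = \frac{1}{63 + 11 h^{2}}$)
$\sqrt{K{\left(M \right)} + c{\left(-18 \right)}} = \sqrt{\frac{1}{63 + 11 \left(- \frac{5}{3}\right)^{2}} - 18} = \sqrt{\frac{1}{63 + 11 \cdot \frac{25}{9}} - 18} = \sqrt{\frac{1}{63 + \frac{275}{9}} - 18} = \sqrt{\frac{1}{\frac{842}{9}} - 18} = \sqrt{\frac{9}{842} - 18} = \sqrt{- \frac{15147}{842}} = \frac{9 i \sqrt{157454}}{842}$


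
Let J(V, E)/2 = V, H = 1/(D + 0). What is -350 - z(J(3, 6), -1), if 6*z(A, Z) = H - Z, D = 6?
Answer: -12607/36 ≈ -350.19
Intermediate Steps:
H = ⅙ (H = 1/(6 + 0) = 1/6 = ⅙ ≈ 0.16667)
J(V, E) = 2*V
z(A, Z) = 1/36 - Z/6 (z(A, Z) = (⅙ - Z)/6 = 1/36 - Z/6)
-350 - z(J(3, 6), -1) = -350 - (1/36 - ⅙*(-1)) = -350 - (1/36 + ⅙) = -350 - 1*7/36 = -350 - 7/36 = -12607/36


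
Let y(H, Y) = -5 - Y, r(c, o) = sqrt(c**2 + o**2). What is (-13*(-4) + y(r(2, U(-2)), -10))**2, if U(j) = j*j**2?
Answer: 3249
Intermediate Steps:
U(j) = j**3
(-13*(-4) + y(r(2, U(-2)), -10))**2 = (-13*(-4) + (-5 - 1*(-10)))**2 = (52 + (-5 + 10))**2 = (52 + 5)**2 = 57**2 = 3249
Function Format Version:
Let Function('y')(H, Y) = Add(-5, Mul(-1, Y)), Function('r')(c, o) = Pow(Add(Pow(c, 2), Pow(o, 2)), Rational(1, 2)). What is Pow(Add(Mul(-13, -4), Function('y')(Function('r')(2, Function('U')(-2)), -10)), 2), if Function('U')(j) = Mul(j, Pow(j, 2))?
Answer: 3249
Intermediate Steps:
Function('U')(j) = Pow(j, 3)
Pow(Add(Mul(-13, -4), Function('y')(Function('r')(2, Function('U')(-2)), -10)), 2) = Pow(Add(Mul(-13, -4), Add(-5, Mul(-1, -10))), 2) = Pow(Add(52, Add(-5, 10)), 2) = Pow(Add(52, 5), 2) = Pow(57, 2) = 3249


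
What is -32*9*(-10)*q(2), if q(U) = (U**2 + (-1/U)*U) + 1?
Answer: 11520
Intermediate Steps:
q(U) = U**2 (q(U) = (U**2 - 1) + 1 = (-1 + U**2) + 1 = U**2)
-32*9*(-10)*q(2) = -32*9*(-10)*2**2 = -(-2880)*4 = -32*(-360) = 11520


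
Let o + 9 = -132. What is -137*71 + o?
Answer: -9868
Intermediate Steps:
o = -141 (o = -9 - 132 = -141)
-137*71 + o = -137*71 - 141 = -9727 - 141 = -9868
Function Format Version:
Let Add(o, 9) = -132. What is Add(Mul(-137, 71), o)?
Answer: -9868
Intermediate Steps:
o = -141 (o = Add(-9, -132) = -141)
Add(Mul(-137, 71), o) = Add(Mul(-137, 71), -141) = Add(-9727, -141) = -9868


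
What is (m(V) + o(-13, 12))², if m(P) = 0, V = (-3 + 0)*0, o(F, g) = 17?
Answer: 289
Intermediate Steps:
V = 0 (V = -3*0 = 0)
(m(V) + o(-13, 12))² = (0 + 17)² = 17² = 289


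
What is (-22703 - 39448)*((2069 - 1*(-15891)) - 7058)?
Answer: -677570202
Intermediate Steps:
(-22703 - 39448)*((2069 - 1*(-15891)) - 7058) = -62151*((2069 + 15891) - 7058) = -62151*(17960 - 7058) = -62151*10902 = -677570202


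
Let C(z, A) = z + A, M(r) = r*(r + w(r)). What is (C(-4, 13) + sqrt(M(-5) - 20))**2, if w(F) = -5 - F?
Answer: (9 + sqrt(5))**2 ≈ 126.25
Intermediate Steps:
M(r) = -5*r (M(r) = r*(r + (-5 - r)) = r*(-5) = -5*r)
C(z, A) = A + z
(C(-4, 13) + sqrt(M(-5) - 20))**2 = ((13 - 4) + sqrt(-5*(-5) - 20))**2 = (9 + sqrt(25 - 20))**2 = (9 + sqrt(5))**2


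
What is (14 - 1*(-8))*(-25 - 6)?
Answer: -682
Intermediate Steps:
(14 - 1*(-8))*(-25 - 6) = (14 + 8)*(-31) = 22*(-31) = -682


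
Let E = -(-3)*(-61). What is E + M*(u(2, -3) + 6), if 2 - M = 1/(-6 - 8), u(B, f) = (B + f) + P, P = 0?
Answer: -2417/14 ≈ -172.64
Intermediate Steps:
E = -183 (E = -3*61 = -183)
u(B, f) = B + f (u(B, f) = (B + f) + 0 = B + f)
M = 29/14 (M = 2 - 1/(-6 - 8) = 2 - 1/(-14) = 2 - 1*(-1/14) = 2 + 1/14 = 29/14 ≈ 2.0714)
E + M*(u(2, -3) + 6) = -183 + 29*((2 - 3) + 6)/14 = -183 + 29*(-1 + 6)/14 = -183 + (29/14)*5 = -183 + 145/14 = -2417/14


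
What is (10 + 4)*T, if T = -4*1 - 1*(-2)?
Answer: -28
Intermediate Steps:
T = -2 (T = -4 + 2 = -2)
(10 + 4)*T = (10 + 4)*(-2) = 14*(-2) = -28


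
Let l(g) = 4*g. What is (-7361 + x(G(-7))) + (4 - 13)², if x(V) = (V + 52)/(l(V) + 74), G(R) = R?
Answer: -334835/46 ≈ -7279.0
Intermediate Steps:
x(V) = (52 + V)/(74 + 4*V) (x(V) = (V + 52)/(4*V + 74) = (52 + V)/(74 + 4*V))
(-7361 + x(G(-7))) + (4 - 13)² = (-7361 + (52 - 7)/(2*(37 + 2*(-7)))) + (4 - 13)² = (-7361 + (½)*45/(37 - 14)) + (-9)² = (-7361 + (½)*45/23) + 81 = (-7361 + (½)*(1/23)*45) + 81 = (-7361 + 45/46) + 81 = -338561/46 + 81 = -334835/46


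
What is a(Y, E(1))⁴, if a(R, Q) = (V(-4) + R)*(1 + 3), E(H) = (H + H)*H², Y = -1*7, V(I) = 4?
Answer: 20736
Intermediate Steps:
Y = -7
E(H) = 2*H³ (E(H) = (2*H)*H² = 2*H³)
a(R, Q) = 16 + 4*R (a(R, Q) = (4 + R)*(1 + 3) = (4 + R)*4 = 16 + 4*R)
a(Y, E(1))⁴ = (16 + 4*(-7))⁴ = (16 - 28)⁴ = (-12)⁴ = 20736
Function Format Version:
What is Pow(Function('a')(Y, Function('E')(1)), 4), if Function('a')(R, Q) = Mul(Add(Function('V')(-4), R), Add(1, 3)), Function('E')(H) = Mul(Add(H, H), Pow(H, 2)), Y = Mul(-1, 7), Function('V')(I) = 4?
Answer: 20736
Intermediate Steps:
Y = -7
Function('E')(H) = Mul(2, Pow(H, 3)) (Function('E')(H) = Mul(Mul(2, H), Pow(H, 2)) = Mul(2, Pow(H, 3)))
Function('a')(R, Q) = Add(16, Mul(4, R)) (Function('a')(R, Q) = Mul(Add(4, R), Add(1, 3)) = Mul(Add(4, R), 4) = Add(16, Mul(4, R)))
Pow(Function('a')(Y, Function('E')(1)), 4) = Pow(Add(16, Mul(4, -7)), 4) = Pow(Add(16, -28), 4) = Pow(-12, 4) = 20736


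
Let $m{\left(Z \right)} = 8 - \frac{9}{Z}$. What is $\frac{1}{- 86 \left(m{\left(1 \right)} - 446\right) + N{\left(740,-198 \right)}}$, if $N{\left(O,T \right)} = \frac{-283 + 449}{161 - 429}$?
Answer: $\frac{134}{5151145} \approx 2.6014 \cdot 10^{-5}$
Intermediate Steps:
$N{\left(O,T \right)} = - \frac{83}{134}$ ($N{\left(O,T \right)} = \frac{166}{-268} = 166 \left(- \frac{1}{268}\right) = - \frac{83}{134}$)
$\frac{1}{- 86 \left(m{\left(1 \right)} - 446\right) + N{\left(740,-198 \right)}} = \frac{1}{- 86 \left(\left(8 - \frac{9}{1}\right) - 446\right) - \frac{83}{134}} = \frac{1}{- 86 \left(\left(8 - 9\right) - 446\right) - \frac{83}{134}} = \frac{1}{- 86 \left(-1 - 446\right) - \frac{83}{134}} = \frac{1}{\left(-86\right) \left(-447\right) - \frac{83}{134}} = \frac{1}{38442 - \frac{83}{134}} = \frac{1}{\frac{5151145}{134}} = \frac{134}{5151145}$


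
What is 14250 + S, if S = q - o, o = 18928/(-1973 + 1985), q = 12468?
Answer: 75422/3 ≈ 25141.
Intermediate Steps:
o = 4732/3 (o = 18928/12 = 18928*(1/12) = 4732/3 ≈ 1577.3)
S = 32672/3 (S = 12468 - 1*4732/3 = 12468 - 4732/3 = 32672/3 ≈ 10891.)
14250 + S = 14250 + 32672/3 = 75422/3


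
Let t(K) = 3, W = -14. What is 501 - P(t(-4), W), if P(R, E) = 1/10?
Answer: 5009/10 ≈ 500.90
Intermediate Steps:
P(R, E) = 1/10
501 - P(t(-4), W) = 501 - 1*1/10 = 501 - 1/10 = 5009/10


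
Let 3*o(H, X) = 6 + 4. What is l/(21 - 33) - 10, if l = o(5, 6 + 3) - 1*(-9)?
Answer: -397/36 ≈ -11.028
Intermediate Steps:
o(H, X) = 10/3 (o(H, X) = (6 + 4)/3 = (1/3)*10 = 10/3)
l = 37/3 (l = 10/3 - 1*(-9) = 10/3 + 9 = 37/3 ≈ 12.333)
l/(21 - 33) - 10 = 37/(3*(21 - 33)) - 10 = (37/3)/(-12) - 10 = (37/3)*(-1/12) - 10 = -37/36 - 10 = -397/36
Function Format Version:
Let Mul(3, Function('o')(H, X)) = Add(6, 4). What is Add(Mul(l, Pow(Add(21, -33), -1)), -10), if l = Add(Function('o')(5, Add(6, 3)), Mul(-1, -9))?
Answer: Rational(-397, 36) ≈ -11.028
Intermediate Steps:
Function('o')(H, X) = Rational(10, 3) (Function('o')(H, X) = Mul(Rational(1, 3), Add(6, 4)) = Mul(Rational(1, 3), 10) = Rational(10, 3))
l = Rational(37, 3) (l = Add(Rational(10, 3), Mul(-1, -9)) = Add(Rational(10, 3), 9) = Rational(37, 3) ≈ 12.333)
Add(Mul(l, Pow(Add(21, -33), -1)), -10) = Add(Mul(Rational(37, 3), Pow(Add(21, -33), -1)), -10) = Add(Mul(Rational(37, 3), Pow(-12, -1)), -10) = Add(Mul(Rational(37, 3), Rational(-1, 12)), -10) = Add(Rational(-37, 36), -10) = Rational(-397, 36)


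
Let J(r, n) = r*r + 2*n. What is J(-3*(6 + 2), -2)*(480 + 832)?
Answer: 750464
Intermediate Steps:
J(r, n) = r² + 2*n
J(-3*(6 + 2), -2)*(480 + 832) = ((-3*(6 + 2))² + 2*(-2))*(480 + 832) = ((-3*8)² - 4)*1312 = ((-24)² - 4)*1312 = (576 - 4)*1312 = 572*1312 = 750464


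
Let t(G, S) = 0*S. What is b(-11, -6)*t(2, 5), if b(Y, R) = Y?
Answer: 0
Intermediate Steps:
t(G, S) = 0
b(-11, -6)*t(2, 5) = -11*0 = 0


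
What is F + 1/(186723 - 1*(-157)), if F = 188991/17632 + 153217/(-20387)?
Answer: 329837911/102970880 ≈ 3.2032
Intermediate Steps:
F = 56479/17632 (F = 188991*(1/17632) + 153217*(-1/20387) = 188991/17632 - 4141/551 = 56479/17632 ≈ 3.2032)
F + 1/(186723 - 1*(-157)) = 56479/17632 + 1/(186723 - 1*(-157)) = 56479/17632 + 1/(186723 + 157) = 56479/17632 + 1/186880 = 329837911/102970880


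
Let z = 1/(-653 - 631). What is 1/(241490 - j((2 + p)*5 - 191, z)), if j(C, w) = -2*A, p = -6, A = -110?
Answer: 1/241270 ≈ 4.1447e-6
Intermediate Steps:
z = -1/1284 (z = 1/(-1284) = -1/1284 ≈ -0.00077882)
j(C, w) = 220 (j(C, w) = -2*(-110) = 220)
1/(241490 - j((2 + p)*5 - 191, z)) = 1/(241490 - 1*220) = 1/(241490 - 220) = 1/241270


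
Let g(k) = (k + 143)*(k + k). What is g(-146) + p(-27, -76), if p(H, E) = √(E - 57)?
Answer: 876 + I*√133 ≈ 876.0 + 11.533*I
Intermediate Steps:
p(H, E) = √(-57 + E)
g(k) = 2*k*(143 + k) (g(k) = (143 + k)*(2*k) = 2*k*(143 + k))
g(-146) + p(-27, -76) = 2*(-146)*(143 - 146) + √(-57 - 76) = 2*(-146)*(-3) + √(-133) = 876 + I*√133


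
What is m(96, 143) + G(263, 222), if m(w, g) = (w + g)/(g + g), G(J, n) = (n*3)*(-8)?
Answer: -1523569/286 ≈ -5327.2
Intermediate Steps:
G(J, n) = -24*n (G(J, n) = (3*n)*(-8) = -24*n)
m(w, g) = (g + w)/(2*g) (m(w, g) = (g + w)/((2*g)) = (g + w)*(1/(2*g)) = (g + w)/(2*g))
m(96, 143) + G(263, 222) = (½)*(143 + 96)/143 - 24*222 = (½)*(1/143)*239 - 5328 = 239/286 - 5328 = -1523569/286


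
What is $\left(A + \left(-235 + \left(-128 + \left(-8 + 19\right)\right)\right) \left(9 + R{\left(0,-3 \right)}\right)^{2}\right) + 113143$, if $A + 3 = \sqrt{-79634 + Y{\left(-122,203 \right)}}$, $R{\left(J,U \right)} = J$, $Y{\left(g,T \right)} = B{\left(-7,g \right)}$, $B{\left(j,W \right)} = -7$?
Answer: $84628 + 3 i \sqrt{8849} \approx 84628.0 + 282.21 i$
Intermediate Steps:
$Y{\left(g,T \right)} = -7$
$A = -3 + 3 i \sqrt{8849}$ ($A = -3 + \sqrt{-79634 - 7} = -3 + \sqrt{-79641} = -3 + 3 i \sqrt{8849} \approx -3.0 + 282.21 i$)
$\left(A + \left(-235 + \left(-128 + \left(-8 + 19\right)\right)\right) \left(9 + R{\left(0,-3 \right)}\right)^{2}\right) + 113143 = \left(\left(-3 + 3 i \sqrt{8849}\right) + \left(-235 + \left(-128 + \left(-8 + 19\right)\right)\right) \left(9 + 0\right)^{2}\right) + 113143 = \left(\left(-3 + 3 i \sqrt{8849}\right) + \left(-235 + \left(-128 + 11\right)\right) 9^{2}\right) + 113143 = \left(\left(-3 + 3 i \sqrt{8849}\right) + \left(-235 - 117\right) 81\right) + 113143 = \left(\left(-3 + 3 i \sqrt{8849}\right) - 28512\right) + 113143 = \left(-28515 + 3 i \sqrt{8849}\right) + 113143 = 84628 + 3 i \sqrt{8849}$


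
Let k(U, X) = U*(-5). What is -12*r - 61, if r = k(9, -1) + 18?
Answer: 263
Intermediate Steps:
k(U, X) = -5*U
r = -27 (r = -5*9 + 18 = -45 + 18 = -27)
-12*r - 61 = -12*(-27) - 61 = 324 - 61 = 263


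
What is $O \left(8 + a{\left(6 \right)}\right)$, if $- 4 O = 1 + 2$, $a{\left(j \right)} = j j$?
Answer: $-33$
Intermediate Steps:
$a{\left(j \right)} = j^{2}$
$O = - \frac{3}{4}$ ($O = - \frac{1 + 2}{4} = \left(- \frac{1}{4}\right) 3 = - \frac{3}{4} \approx -0.75$)
$O \left(8 + a{\left(6 \right)}\right) = - \frac{3 \left(8 + 6^{2}\right)}{4} = - \frac{3 \left(8 + 36\right)}{4} = \left(- \frac{3}{4}\right) 44 = -33$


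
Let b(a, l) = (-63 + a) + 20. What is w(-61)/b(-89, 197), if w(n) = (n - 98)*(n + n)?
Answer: -3233/22 ≈ -146.95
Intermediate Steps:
w(n) = 2*n*(-98 + n) (w(n) = (-98 + n)*(2*n) = 2*n*(-98 + n))
b(a, l) = -43 + a
w(-61)/b(-89, 197) = (2*(-61)*(-98 - 61))/(-43 - 89) = (2*(-61)*(-159))/(-132) = 19398*(-1/132) = -3233/22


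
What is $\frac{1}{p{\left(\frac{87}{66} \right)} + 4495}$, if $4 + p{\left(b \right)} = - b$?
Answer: $\frac{22}{98773} \approx 0.00022273$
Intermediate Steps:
$p{\left(b \right)} = -4 - b$
$\frac{1}{p{\left(\frac{87}{66} \right)} + 4495} = \frac{1}{\left(-4 - \frac{87}{66}\right) + 4495} = \frac{1}{\left(-4 - 87 \cdot \frac{1}{66}\right) + 4495} = \frac{1}{\left(-4 - \frac{29}{22}\right) + 4495} = \frac{1}{- \frac{117}{22} + 4495} = \frac{1}{\frac{98773}{22}} = \frac{22}{98773}$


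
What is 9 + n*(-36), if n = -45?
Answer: 1629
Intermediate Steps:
9 + n*(-36) = 9 - 45*(-36) = 9 + 1620 = 1629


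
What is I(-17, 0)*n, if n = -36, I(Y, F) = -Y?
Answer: -612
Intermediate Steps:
I(-17, 0)*n = -1*(-17)*(-36) = 17*(-36) = -612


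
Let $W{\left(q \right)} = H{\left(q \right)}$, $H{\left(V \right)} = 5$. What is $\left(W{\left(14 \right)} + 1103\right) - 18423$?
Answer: $-17315$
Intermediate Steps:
$W{\left(q \right)} = 5$
$\left(W{\left(14 \right)} + 1103\right) - 18423 = \left(5 + 1103\right) - 18423 = 1108 - 18423 = -17315$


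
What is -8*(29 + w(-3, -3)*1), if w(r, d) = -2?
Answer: -216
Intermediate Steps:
-8*(29 + w(-3, -3)*1) = -8*(29 - 2*1) = -8*(29 - 2) = -8*27 = -216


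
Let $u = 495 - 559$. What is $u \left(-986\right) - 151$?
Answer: $62953$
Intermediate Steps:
$u = -64$
$u \left(-986\right) - 151 = \left(-64\right) \left(-986\right) - 151 = 63104 - 151 = 62953$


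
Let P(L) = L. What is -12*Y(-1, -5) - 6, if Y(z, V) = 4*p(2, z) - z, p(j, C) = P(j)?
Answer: -114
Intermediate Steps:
p(j, C) = j
Y(z, V) = 8 - z (Y(z, V) = 4*2 - z = 8 - z)
-12*Y(-1, -5) - 6 = -12*(8 - 1*(-1)) - 6 = -12*(8 + 1) - 6 = -12*9 - 6 = -108 - 6 = -114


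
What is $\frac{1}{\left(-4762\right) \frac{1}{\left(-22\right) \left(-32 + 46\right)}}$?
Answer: $\frac{154}{2381} \approx 0.064679$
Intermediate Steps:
$\frac{1}{\left(-4762\right) \frac{1}{\left(-22\right) \left(-32 + 46\right)}} = \frac{1}{\left(-4762\right) \frac{1}{\left(-22\right) 14}} = \frac{1}{\left(-4762\right) \frac{1}{-308}} = \frac{1}{\left(-4762\right) \left(- \frac{1}{308}\right)} = \frac{1}{\frac{2381}{154}} = \frac{154}{2381}$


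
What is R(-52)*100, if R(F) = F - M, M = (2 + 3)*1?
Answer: -5700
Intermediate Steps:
M = 5 (M = 5*1 = 5)
R(F) = -5 + F (R(F) = F - 1*5 = F - 5 = -5 + F)
R(-52)*100 = (-5 - 52)*100 = -57*100 = -5700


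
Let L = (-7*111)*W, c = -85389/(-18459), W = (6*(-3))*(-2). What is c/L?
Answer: -28463/172111716 ≈ -0.00016538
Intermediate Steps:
W = 36 (W = -18*(-2) = 36)
c = 28463/6153 (c = -85389*(-1/18459) = 28463/6153 ≈ 4.6259)
L = -27972 (L = -7*111*36 = -777*36 = -27972)
c/L = (28463/6153)/(-27972) = (28463/6153)*(-1/27972) = -28463/172111716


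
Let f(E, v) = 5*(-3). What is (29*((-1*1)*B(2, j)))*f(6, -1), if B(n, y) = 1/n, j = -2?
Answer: 435/2 ≈ 217.50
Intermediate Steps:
B(n, y) = 1/n
f(E, v) = -15
(29*((-1*1)*B(2, j)))*f(6, -1) = (29*(-1*1/2))*(-15) = (29*(-1*½))*(-15) = (29*(-½))*(-15) = -29/2*(-15) = 435/2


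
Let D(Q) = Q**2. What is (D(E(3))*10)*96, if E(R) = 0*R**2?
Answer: 0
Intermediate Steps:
E(R) = 0
(D(E(3))*10)*96 = (0**2*10)*96 = (0*10)*96 = 0*96 = 0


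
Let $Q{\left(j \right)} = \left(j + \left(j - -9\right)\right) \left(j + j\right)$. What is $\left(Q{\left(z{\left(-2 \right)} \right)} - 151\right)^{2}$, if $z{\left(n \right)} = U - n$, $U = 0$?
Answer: $9801$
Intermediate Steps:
$z{\left(n \right)} = - n$ ($z{\left(n \right)} = 0 - n = - n$)
$Q{\left(j \right)} = 2 j \left(9 + 2 j\right)$ ($Q{\left(j \right)} = \left(j + \left(j + 9\right)\right) 2 j = \left(j + \left(9 + j\right)\right) 2 j = \left(9 + 2 j\right) 2 j = 2 j \left(9 + 2 j\right)$)
$\left(Q{\left(z{\left(-2 \right)} \right)} - 151\right)^{2} = \left(2 \left(\left(-1\right) \left(-2\right)\right) \left(9 + 2 \left(\left(-1\right) \left(-2\right)\right)\right) - 151\right)^{2} = \left(2 \cdot 2 \left(9 + 2 \cdot 2\right) - 151\right)^{2} = \left(2 \cdot 2 \left(9 + 4\right) - 151\right)^{2} = \left(2 \cdot 2 \cdot 13 - 151\right)^{2} = \left(52 - 151\right)^{2} = \left(-99\right)^{2} = 9801$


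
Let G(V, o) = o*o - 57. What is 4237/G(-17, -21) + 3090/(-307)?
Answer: 114199/117888 ≈ 0.96871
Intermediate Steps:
G(V, o) = -57 + o² (G(V, o) = o² - 57 = -57 + o²)
4237/G(-17, -21) + 3090/(-307) = 4237/(-57 + (-21)²) + 3090/(-307) = 4237/(-57 + 441) + 3090*(-1/307) = 4237/384 - 3090/307 = 114199/117888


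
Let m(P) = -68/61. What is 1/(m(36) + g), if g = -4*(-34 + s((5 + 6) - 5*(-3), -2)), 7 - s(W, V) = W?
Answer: 61/12864 ≈ 0.0047419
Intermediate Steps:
s(W, V) = 7 - W
g = 212 (g = -4*(-34 + (7 - ((5 + 6) - 5*(-3)))) = -4*(-34 + (7 - (11 + 15))) = -4*(-34 + (7 - 1*26)) = -4*(-34 + (7 - 26)) = -4*(-34 - 19) = -4*(-53) = 212)
m(P) = -68/61 (m(P) = -68*1/61 = -68/61)
1/(m(36) + g) = 1/(-68/61 + 212) = 1/(12864/61) = 61/12864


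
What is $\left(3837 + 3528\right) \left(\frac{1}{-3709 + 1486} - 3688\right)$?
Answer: $- \frac{20127133375}{741} \approx -2.7162 \cdot 10^{7}$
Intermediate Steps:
$\left(3837 + 3528\right) \left(\frac{1}{-3709 + 1486} - 3688\right) = 7365 \left(\frac{1}{-2223} - 3688\right) = 7365 \left(- \frac{1}{2223} - 3688\right) = 7365 \left(- \frac{8198425}{2223}\right) = - \frac{20127133375}{741}$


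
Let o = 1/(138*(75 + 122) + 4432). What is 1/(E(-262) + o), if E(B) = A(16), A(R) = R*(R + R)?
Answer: 31618/16188417 ≈ 0.0019531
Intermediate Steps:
A(R) = 2*R**2 (A(R) = R*(2*R) = 2*R**2)
E(B) = 512 (E(B) = 2*16**2 = 2*256 = 512)
o = 1/31618 (o = 1/(138*197 + 4432) = 1/(27186 + 4432) = 1/31618 ≈ 3.1628e-5)
1/(E(-262) + o) = 1/(512 + 1/31618) = 1/(16188417/31618) = 31618/16188417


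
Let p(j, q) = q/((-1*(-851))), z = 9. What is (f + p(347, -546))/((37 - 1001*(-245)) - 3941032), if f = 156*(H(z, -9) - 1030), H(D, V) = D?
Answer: 67772211/1572541625 ≈ 0.043097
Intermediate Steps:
f = -159276 (f = 156*(9 - 1030) = 156*(-1021) = -159276)
p(j, q) = q/851
(f + p(347, -546))/((37 - 1001*(-245)) - 3941032) = (-159276 + (1/851)*(-546))/((37 - 1001*(-245)) - 3941032) = (-159276 - 546/851)/((37 + 245245) - 3941032) = -135544422/(851*(245282 - 3941032)) = -135544422/851/(-3695750) = -135544422/851*(-1/3695750) = 67772211/1572541625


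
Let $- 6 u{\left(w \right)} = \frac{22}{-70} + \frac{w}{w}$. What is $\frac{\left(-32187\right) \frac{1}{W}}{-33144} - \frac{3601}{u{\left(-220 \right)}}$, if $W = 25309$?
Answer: $\frac{8810282339759}{279613832} \approx 31509.0$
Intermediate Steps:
$u{\left(w \right)} = - \frac{4}{35}$ ($u{\left(w \right)} = - \frac{\frac{22}{-70} + \frac{w}{w}}{6} = - \frac{22 \left(- \frac{1}{70}\right) + 1}{6} = - \frac{- \frac{11}{35} + 1}{6} = \left(- \frac{1}{6}\right) \frac{24}{35} = - \frac{4}{35}$)
$\frac{\left(-32187\right) \frac{1}{W}}{-33144} - \frac{3601}{u{\left(-220 \right)}} = \frac{\left(-32187\right) \frac{1}{25309}}{-33144} - \frac{3601}{- \frac{4}{35}} = \left(-32187\right) \frac{1}{25309} \left(- \frac{1}{33144}\right) - - \frac{126035}{4} = \left(- \frac{32187}{25309}\right) \left(- \frac{1}{33144}\right) + \frac{126035}{4} = \frac{10729}{279613832} + \frac{126035}{4} = \frac{8810282339759}{279613832}$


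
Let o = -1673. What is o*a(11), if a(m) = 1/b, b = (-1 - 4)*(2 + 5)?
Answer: 239/5 ≈ 47.800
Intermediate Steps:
b = -35 (b = -5*7 = -35)
a(m) = -1/35 (a(m) = 1/(-35) = -1/35)
o*a(11) = -1673*(-1/35) = 239/5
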